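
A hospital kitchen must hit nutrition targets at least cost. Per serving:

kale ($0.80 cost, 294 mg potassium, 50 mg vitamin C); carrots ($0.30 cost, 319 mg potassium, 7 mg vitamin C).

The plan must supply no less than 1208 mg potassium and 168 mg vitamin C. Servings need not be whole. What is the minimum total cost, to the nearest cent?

$2.84

kale only: max(1208/294, 168/50) = 4.109 servings → $3.29.
carrots only: max(1208/319, 168/7) = 24 servings → $7.20.
kale + carrots with both tight: 3.249 servings and 0.7924 servings → $2.84.
Cheapest feasible corner: $2.84.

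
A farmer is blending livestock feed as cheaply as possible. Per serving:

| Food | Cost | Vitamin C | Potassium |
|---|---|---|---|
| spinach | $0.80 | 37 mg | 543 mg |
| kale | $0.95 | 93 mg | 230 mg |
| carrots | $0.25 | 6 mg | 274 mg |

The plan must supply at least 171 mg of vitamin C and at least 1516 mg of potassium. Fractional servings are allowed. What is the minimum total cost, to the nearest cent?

$2.54

An LP optimum is at a vertex; with two nutrient constraints at most two foods are used. Check each candidate.
spinach only: max(171/37, 1516/543) = 4.622 servings → $3.70.
kale only: max(171/93, 1516/230) = 6.591 servings → $6.26.
carrots only: max(171/6, 1516/274) = 28.5 servings → $7.12.
spinach + kale with both tight: 2.421 servings and 0.8755 servings → $2.77.
spinach + carrots with both targets exact would need a negative amount; discard.
kale + carrots with both tight: 1.567 servings and 4.218 servings → $2.54.
The minimum over all feasible corners is $2.54.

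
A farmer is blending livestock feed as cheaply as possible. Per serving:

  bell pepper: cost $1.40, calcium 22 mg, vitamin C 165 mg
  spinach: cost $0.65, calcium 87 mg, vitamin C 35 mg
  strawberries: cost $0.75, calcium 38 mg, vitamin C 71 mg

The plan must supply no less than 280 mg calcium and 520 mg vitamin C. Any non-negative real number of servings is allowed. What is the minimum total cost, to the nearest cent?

$5.32

Check every corner: each single food scaled to meet both minima, and each pair solved so both constraints bind.
bell pepper only: max(280/22, 520/165) = 12.73 servings → $17.82.
spinach only: max(280/87, 520/35) = 14.86 servings → $9.66.
strawberries only: max(280/38, 520/71) = 7.368 servings → $5.53.
bell pepper + spinach with both tight: 2.609 servings and 2.559 servings → $5.32.
bell pepper + strawberries: intersection lies outside the first quadrant.
spinach + strawberries with both tight: 0.02476 servings and 7.312 servings → $5.50.
The minimum over all feasible corners is $5.32.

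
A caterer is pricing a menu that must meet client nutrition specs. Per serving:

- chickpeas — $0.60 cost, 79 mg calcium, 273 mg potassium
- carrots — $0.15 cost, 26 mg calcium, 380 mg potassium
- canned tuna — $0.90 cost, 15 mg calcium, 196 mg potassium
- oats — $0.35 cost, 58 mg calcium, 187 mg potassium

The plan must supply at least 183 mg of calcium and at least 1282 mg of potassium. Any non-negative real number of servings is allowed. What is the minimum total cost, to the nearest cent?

With two linear requirements the optimum uses one or two foods; enumerate the corners.
chickpeas only: max(183/79, 1282/273) = 4.696 servings → $2.82.
carrots only: max(183/26, 1282/380) = 7.038 servings → $1.06.
canned tuna only: max(183/15, 1282/196) = 12.2 servings → $10.98.
oats only: max(183/58, 1282/187) = 6.856 servings → $2.40.
chickpeas + carrots with both tight: 1.58 servings and 2.239 servings → $1.28.
chickpeas + canned tuna with both tight: 1.461 servings and 4.506 servings → $4.93.
chickpeas + oats: the both-tight solution has a negative serving — not a feasible corner.
carrots + canned tuna: the both-tight solution has a negative serving — not a feasible corner.
carrots + oats with both tight: 2.336 servings and 2.108 servings → $1.09.
canned tuna + oats with both tight: 4.687 servings and 1.943 servings → $4.90.
The minimum over all feasible corners is $1.06.

$1.06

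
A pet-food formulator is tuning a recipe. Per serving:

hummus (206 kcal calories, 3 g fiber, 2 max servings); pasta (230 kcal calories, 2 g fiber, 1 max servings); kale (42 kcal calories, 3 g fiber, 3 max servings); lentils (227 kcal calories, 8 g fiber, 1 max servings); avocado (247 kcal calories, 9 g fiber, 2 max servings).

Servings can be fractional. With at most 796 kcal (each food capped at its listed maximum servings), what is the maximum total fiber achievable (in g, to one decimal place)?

Fiber per kcal: kale 0.07143, avocado 0.03644, lentils 0.03524, hummus 0.01456, pasta 0.008696.
Take 3 servings of kale: uses 126 kcal, +9.0 g fiber (running total 9.0 g).
Take 2 servings of avocado: uses 494 kcal, +18.0 g fiber (running total 27.0 g).
Take 0.7753 servings of lentils: uses 176 kcal, +6.2 g fiber (running total 33.2 g).
Greedy by best ratio exhausts the calories allowance optimally: 33.2 g.

33.2 g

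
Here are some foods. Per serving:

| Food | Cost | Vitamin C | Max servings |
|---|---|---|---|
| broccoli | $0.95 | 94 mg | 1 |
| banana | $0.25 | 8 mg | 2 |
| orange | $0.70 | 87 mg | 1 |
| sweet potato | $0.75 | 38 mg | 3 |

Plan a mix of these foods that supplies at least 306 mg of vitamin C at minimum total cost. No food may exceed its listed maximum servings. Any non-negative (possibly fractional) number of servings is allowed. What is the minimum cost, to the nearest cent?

Cost per mg of vitamin C: orange $0.0080, broccoli $0.0101, sweet potato $0.0197, banana $0.0312.
Take 1 serving of orange: +87.0 mg vitamin C for $0.70 (total $0.70, still need 219.0 mg).
Take 1 serving of broccoli: +94.0 mg vitamin C for $0.95 (total $1.65, still need 125.0 mg).
Take 3 servings of sweet potato: +114.0 mg vitamin C for $2.25 (total $3.90, still need 11.0 mg).
Take 1.375 servings of banana: +11.0 mg vitamin C for $0.34 (total $4.24, still need 0.0 mg).
Filling from the cheapest source first is optimal under one linear minimum: $4.24.

$4.24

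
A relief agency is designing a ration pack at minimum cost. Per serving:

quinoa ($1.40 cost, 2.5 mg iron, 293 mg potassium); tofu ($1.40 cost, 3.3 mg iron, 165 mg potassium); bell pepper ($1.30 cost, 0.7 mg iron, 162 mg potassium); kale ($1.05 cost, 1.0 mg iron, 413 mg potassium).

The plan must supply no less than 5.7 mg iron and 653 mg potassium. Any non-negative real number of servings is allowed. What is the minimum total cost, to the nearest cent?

$3.05

With two linear requirements the optimum uses one or two foods; enumerate the corners.
quinoa only: max(5.7/2.5, 653/293) = 2.28 servings → $3.19.
tofu only: max(5.7/3.3, 653/165) = 3.958 servings → $5.54.
bell pepper only: max(5.7/0.7, 653/162) = 8.143 servings → $10.59.
kale only: max(5.7/1.0, 653/413) = 5.7 servings → $5.99.
quinoa + tofu with both tight: 2.19 servings and 0.06782 servings → $3.16.
quinoa + bell pepper: the both-tight solution has a negative serving — not a feasible corner.
quinoa + kale with both targets exact would need a negative amount; discard.
tofu + bell pepper with both tight: 1.113 servings and 2.898 servings → $5.32.
tofu + kale with both tight: 1.42 servings and 1.014 servings → $3.05.
bell pepper + kale with both targets exact would need a negative amount; discard.
Cheapest feasible corner: $3.05.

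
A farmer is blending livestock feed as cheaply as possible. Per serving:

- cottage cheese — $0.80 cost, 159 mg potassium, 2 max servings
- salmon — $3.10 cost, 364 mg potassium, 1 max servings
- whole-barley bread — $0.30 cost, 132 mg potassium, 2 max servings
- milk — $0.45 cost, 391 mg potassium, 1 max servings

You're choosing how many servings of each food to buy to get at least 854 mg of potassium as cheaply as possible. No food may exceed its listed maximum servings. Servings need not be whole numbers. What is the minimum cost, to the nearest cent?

Cost per mg of potassium: milk $0.0012, whole-barley bread $0.0023, cottage cheese $0.0050, salmon $0.0085.
Take 1 serving of milk: +391.0 mg potassium for $0.45 (total $0.45, still need 463.0 mg).
Take 2 servings of whole-barley bread: +264.0 mg potassium for $0.60 (total $1.05, still need 199.0 mg).
Take 1.252 servings of cottage cheese: +199.0 mg potassium for $1.00 (total $2.05, still need 0.0 mg).
Filling from the cheapest source first is optimal under one linear minimum: $2.05.

$2.05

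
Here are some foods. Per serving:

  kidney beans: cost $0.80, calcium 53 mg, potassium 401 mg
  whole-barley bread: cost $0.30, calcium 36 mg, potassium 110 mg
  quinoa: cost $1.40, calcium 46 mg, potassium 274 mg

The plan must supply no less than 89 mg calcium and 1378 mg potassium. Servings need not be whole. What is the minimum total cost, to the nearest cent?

With two linear requirements the optimum uses one or two foods; enumerate the corners.
kidney beans only: max(89/53, 1378/401) = 3.436 servings → $2.75.
whole-barley bread only: max(89/36, 1378/110) = 12.53 servings → $3.76.
quinoa only: max(89/46, 1378/274) = 5.029 servings → $7.04.
kidney beans + whole-barley bread: the both-tight solution has a negative serving — not a feasible corner.
kidney beans + quinoa: intersection lies outside the first quadrant.
whole-barley bread + quinoa with both targets exact would need a negative amount; discard.
So the least-cost plan costs $2.75.

$2.75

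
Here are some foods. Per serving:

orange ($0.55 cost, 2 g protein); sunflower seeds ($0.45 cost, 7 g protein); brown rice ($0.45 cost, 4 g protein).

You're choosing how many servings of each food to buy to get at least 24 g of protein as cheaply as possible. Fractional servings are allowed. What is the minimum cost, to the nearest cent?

Cost per g of protein: sunflower seeds $0.0643, brown rice $0.1125, orange $0.2750.
With no serving limits, use only sunflower seeds: 24 g / 7 g = 3.429 servings × $0.45 = $1.54.

$1.54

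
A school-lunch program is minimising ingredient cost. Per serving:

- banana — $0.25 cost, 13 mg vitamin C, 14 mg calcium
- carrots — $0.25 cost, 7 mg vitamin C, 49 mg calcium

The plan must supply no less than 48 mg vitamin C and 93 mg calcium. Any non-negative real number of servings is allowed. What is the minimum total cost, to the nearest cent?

$1.04

For a min-cost LP with two ≥-constraints, a basic feasible solution has at most two positive variables.
banana only: max(48/13, 93/14) = 6.643 servings → $1.66.
carrots only: max(48/7, 93/49) = 6.857 servings → $1.71.
banana + carrots with both tight: 3.156 servings and 0.9963 servings → $1.04.
So the least-cost plan costs $1.04.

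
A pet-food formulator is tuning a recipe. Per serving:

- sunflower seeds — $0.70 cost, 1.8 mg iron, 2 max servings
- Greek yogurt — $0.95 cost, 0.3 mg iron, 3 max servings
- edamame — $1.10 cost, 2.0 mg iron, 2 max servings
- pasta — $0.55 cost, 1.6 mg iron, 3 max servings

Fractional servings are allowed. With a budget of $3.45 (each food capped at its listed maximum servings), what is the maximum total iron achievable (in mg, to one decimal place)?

Iron per dollar: pasta 2.909, sunflower seeds 2.571, edamame 1.818, Greek yogurt 0.3158.
Take 3 servings of pasta: spends $1.65, +4.8 mg iron (running total 4.8 mg).
Take 2 servings of sunflower seeds: spends $1.40, +3.6 mg iron (running total 8.4 mg).
Take 0.3636 servings of edamame: spends $0.40, +0.7 mg iron (running total 9.1 mg).
Filling greedily by iron-per-dollar is optimal for one linear limit, giving 9.1 mg.

9.1 mg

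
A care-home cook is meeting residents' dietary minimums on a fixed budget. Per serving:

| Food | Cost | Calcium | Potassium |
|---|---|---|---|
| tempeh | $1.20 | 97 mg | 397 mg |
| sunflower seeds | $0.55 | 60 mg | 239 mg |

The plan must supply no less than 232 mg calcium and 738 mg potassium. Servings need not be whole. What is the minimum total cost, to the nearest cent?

tempeh only: max(232/97, 738/397) = 2.392 servings → $2.87.
sunflower seeds only: max(232/60, 738/239) = 3.867 servings → $2.13.
tempeh + sunflower seeds: the both-tight solution has a negative serving — not a feasible corner.
The minimum over all feasible corners is $2.13.

$2.13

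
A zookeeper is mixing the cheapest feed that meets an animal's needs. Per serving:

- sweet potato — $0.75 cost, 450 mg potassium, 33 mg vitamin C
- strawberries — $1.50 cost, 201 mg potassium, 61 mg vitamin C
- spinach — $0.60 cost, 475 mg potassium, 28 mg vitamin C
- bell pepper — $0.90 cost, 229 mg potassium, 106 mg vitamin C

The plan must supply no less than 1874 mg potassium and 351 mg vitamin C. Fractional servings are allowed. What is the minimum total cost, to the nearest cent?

With two linear requirements the optimum uses one or two foods; enumerate the corners.
sweet potato only: max(1874/450, 351/33) = 10.64 servings → $7.98.
strawberries only: max(1874/201, 351/61) = 9.323 servings → $13.99.
spinach only: max(1874/475, 351/28) = 12.54 servings → $7.52.
bell pepper only: max(1874/229, 351/106) = 8.183 servings → $7.37.
sweet potato + strawberries with both tight: 2.102 servings and 4.617 servings → $8.50.
sweet potato + spinach with both targets exact would need a negative amount; discard.
sweet potato + bell pepper with both tight: 2.946 servings and 2.394 servings → $4.36.
strawberries + spinach with both tight: 4.894 servings and 1.874 servings → $8.47.
strawberries + bell pepper with both targets exact would need a negative amount; discard.
spinach + bell pepper with both tight: 2.692 servings and 2.6 servings → $3.96.
The minimum over all feasible corners is $3.96.

$3.96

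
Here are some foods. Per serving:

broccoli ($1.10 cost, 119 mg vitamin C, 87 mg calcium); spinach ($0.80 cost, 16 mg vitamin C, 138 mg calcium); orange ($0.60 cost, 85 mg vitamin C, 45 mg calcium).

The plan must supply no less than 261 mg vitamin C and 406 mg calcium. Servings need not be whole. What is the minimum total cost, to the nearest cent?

Two binding constraints pin down two serving amounts, so the optimal mix uses at most two foods. The candidates are each food alone (scaled to the tighter of vitamin C/calcium) and each pair with both constraints tight.
broccoli only: max(261/119, 406/87) = 4.667 servings → $5.13.
spinach only: max(261/16, 406/138) = 16.31 servings → $13.05.
orange only: max(261/85, 406/45) = 9.022 servings → $5.41.
broccoli + spinach with both tight: 1.964 servings and 1.704 servings → $3.52.
broccoli + orange: the both-tight solution has a negative serving — not a feasible corner.
spinach + orange with both tight: 2.068 servings and 2.681 servings → $3.26.
Cheapest feasible corner: $3.26.

$3.26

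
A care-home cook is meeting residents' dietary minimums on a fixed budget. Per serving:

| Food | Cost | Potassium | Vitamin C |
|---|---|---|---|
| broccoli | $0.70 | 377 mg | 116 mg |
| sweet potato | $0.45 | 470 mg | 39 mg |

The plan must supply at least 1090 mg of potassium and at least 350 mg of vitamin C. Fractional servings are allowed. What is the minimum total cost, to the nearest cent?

$2.11

Minimising a linear cost over {potassium ≥ 1090, vitamin C ≥ 350, servings ≥ 0} — the optimum is at a vertex, using one or two foods.
broccoli only: max(1090/377, 350/116) = 3.017 servings → $2.11.
sweet potato only: max(1090/470, 350/39) = 8.974 servings → $4.04.
broccoli + sweet potato: intersection lies outside the first quadrant.
Cheapest feasible corner: $2.11.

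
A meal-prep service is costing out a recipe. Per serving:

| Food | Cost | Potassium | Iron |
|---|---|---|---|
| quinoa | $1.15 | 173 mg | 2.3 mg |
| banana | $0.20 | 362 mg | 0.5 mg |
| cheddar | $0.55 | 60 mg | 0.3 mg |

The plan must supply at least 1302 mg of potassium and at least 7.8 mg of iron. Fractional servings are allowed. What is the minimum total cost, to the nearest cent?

$3.12

Compare the cost at each extreme point of the feasible region.
quinoa only: max(1302/173, 7.8/2.3) = 7.526 servings → $8.65.
banana only: max(1302/362, 7.8/0.5) = 15.6 servings → $3.12.
cheddar only: max(1302/60, 7.8/0.3) = 26 servings → $14.30.
quinoa + banana with both tight: 2.912 servings and 2.205 servings → $3.79.
quinoa + cheddar with both tight: 0.899 servings and 19.11 servings → $11.54.
banana + cheddar with both targets exact would need a negative amount; discard.
The minimum over all feasible corners is $3.12.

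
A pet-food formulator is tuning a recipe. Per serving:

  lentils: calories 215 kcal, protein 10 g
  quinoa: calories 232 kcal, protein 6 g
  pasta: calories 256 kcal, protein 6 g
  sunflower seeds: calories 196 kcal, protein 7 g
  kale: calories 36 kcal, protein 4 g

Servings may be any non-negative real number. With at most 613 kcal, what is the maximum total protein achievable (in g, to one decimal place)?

Protein per kcal: kale 0.1111, lentils 0.04651, sunflower seeds 0.03571, quinoa 0.02586, pasta 0.02344.
With no serving limits, spend the whole calories allowance on kale: 613 kcal / 36 kcal × 4 g = 68.1 g.

68.1 g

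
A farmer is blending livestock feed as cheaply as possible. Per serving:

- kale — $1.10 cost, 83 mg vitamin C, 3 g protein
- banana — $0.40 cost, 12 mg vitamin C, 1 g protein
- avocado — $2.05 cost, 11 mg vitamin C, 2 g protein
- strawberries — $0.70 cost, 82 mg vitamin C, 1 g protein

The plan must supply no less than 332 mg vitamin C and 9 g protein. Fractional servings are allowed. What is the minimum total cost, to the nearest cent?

$3.81

Check every corner: each single food scaled to meet both minima, and each pair solved so both constraints bind.
kale only: max(332/83, 9/3) = 4 servings → $4.40.
banana only: max(332/12, 9/1) = 27.67 servings → $11.07.
avocado only: max(332/11, 9/2) = 30.18 servings → $61.87.
strawberries only: max(332/82, 9/1) = 9 servings → $6.30.
kale + banana: intersection lies outside the first quadrant.
kale + avocado: the both-tight solution has a negative serving — not a feasible corner.
kale + strawberries with both tight: 2.491 servings and 1.528 servings → $3.81.
banana + avocado with both targets exact would need a negative amount; discard.
banana + strawberries with both tight: 5.8 servings and 3.2 servings → $4.56.
avocado + strawberries with both tight: 2.654 servings and 3.693 servings → $8.02.
Cheapest feasible corner: $3.81.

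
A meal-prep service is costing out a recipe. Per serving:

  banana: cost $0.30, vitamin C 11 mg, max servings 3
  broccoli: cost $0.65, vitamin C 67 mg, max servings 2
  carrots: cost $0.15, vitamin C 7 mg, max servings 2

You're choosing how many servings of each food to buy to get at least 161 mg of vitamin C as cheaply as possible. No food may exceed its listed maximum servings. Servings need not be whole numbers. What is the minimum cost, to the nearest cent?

$1.95

Cost per mg of vitamin C: broccoli $0.0097, carrots $0.0214, banana $0.0273.
Take 2 servings of broccoli: +134.0 mg vitamin C for $1.30 (total $1.30, still need 27.0 mg).
Take 2 servings of carrots: +14.0 mg vitamin C for $0.30 (total $1.60, still need 13.0 mg).
Take 1.182 servings of banana: +13.0 mg vitamin C for $0.35 (total $1.95, still need 0.0 mg).
Filling from the cheapest source first is optimal under one linear minimum: $1.95.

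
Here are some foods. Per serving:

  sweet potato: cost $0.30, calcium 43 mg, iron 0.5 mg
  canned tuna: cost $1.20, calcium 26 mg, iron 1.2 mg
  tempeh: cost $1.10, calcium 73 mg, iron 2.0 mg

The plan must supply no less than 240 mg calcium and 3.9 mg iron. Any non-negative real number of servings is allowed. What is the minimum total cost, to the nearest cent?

sweet potato only: max(240/43, 3.9/0.5) = 7.8 servings → $2.34.
canned tuna only: max(240/26, 3.9/1.2) = 9.231 servings → $11.08.
tempeh only: max(240/73, 3.9/2.0) = 3.288 servings → $3.62.
sweet potato + canned tuna with both tight: 4.834 servings and 1.236 servings → $2.93.
sweet potato + tempeh with both tight: 3.945 servings and 0.9636 servings → $2.24.
canned tuna + tempeh with both targets exact would need a negative amount; discard.
Cheapest feasible corner: $2.24.

$2.24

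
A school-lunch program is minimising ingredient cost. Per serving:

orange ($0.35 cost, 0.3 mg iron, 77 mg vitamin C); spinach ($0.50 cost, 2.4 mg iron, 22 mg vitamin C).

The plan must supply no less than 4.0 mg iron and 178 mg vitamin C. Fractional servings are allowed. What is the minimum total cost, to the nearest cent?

The cheapest plan sits at a corner of the feasible region — with two constraints it uses at most two foods.
orange only: max(4.0/0.3, 178/77) = 13.33 servings → $4.67.
spinach only: max(4.0/2.4, 178/22) = 8.091 servings → $4.05.
orange + spinach with both tight: 1.903 servings and 1.429 servings → $1.38.
Cheapest feasible corner: $1.38.

$1.38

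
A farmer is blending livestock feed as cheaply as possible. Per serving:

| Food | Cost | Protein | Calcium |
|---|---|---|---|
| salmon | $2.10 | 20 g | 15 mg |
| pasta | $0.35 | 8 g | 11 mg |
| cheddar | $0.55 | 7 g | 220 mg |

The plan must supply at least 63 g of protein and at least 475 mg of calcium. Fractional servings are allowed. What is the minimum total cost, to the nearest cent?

$3.21

For a min-cost LP with two ≥-constraints, a basic feasible solution has at most two positive variables.
salmon only: max(63/20, 475/15) = 31.67 servings → $66.50.
pasta only: max(63/8, 475/11) = 43.18 servings → $15.11.
cheddar only: max(63/7, 475/220) = 9 servings → $4.95.
salmon + pasta: the both-tight solution has a negative serving — not a feasible corner.
salmon + cheddar with both tight: 2.453 servings and 1.992 servings → $6.25.
pasta + cheddar with both tight: 6.26 servings and 1.846 servings → $3.21.
So the least-cost plan costs $3.21.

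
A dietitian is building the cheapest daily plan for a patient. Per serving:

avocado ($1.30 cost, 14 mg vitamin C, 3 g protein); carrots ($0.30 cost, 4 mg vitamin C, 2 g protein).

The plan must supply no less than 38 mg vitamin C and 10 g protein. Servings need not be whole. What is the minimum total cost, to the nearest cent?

The cheapest plan sits at a corner of the feasible region — with two constraints it uses at most two foods.
avocado only: max(38/14, 10/3) = 3.333 servings → $4.33.
carrots only: max(38/4, 10/2) = 9.5 servings → $2.85.
avocado + carrots with both tight: 2.25 servings and 1.625 servings → $3.41.
Cheapest feasible corner: $2.85.

$2.85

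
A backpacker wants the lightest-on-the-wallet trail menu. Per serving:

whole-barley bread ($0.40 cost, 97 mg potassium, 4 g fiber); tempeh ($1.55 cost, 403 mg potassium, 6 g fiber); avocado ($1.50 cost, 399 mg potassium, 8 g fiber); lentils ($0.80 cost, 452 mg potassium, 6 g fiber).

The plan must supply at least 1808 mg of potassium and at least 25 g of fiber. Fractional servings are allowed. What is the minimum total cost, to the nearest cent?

Compare the cost at each extreme point of the feasible region.
whole-barley bread only: max(1808/97, 25/4) = 18.64 servings → $7.46.
tempeh only: max(1808/403, 25/6) = 4.486 servings → $6.95.
avocado only: max(1808/399, 25/8) = 4.531 servings → $6.80.
lentils only: max(1808/452, 25/6) = 4.167 servings → $3.33.
whole-barley bread + tempeh with both targets exact would need a negative amount; discard.
whole-barley bread + avocado: intersection lies outside the first quadrant.
whole-barley bread + lentils with both tight: 0.3687 servings and 3.921 servings → $3.28.
tempeh + avocado with both targets exact would need a negative amount; discard.
tempeh + lentils with both tight: 1.537 servings and 2.629 servings → $4.49.
avocado + lentils with both tight: 0.3699 servings and 3.673 servings → $3.49.
The minimum over all feasible corners is $3.28.

$3.28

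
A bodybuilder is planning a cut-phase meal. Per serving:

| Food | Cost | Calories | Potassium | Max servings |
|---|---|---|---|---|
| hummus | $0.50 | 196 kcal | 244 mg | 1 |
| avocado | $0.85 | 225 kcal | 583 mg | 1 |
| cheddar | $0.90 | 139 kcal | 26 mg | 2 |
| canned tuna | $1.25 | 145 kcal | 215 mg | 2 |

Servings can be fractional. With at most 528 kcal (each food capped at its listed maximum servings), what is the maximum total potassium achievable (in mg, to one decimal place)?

1029.2 mg

Potassium per kcal: avocado 2.591, canned tuna 1.483, hummus 1.245, cheddar 0.1871.
Take 1 serving of avocado: uses 225 kcal, +583.0 mg potassium (running total 583.0 mg).
Take 2 servings of canned tuna: uses 290 kcal, +430.0 mg potassium (running total 1013.0 mg).
Take 0.06633 servings of hummus: uses 13 kcal, +16.2 mg potassium (running total 1029.2 mg).
Greedy by best ratio exhausts the calories allowance optimally: 1029.2 mg.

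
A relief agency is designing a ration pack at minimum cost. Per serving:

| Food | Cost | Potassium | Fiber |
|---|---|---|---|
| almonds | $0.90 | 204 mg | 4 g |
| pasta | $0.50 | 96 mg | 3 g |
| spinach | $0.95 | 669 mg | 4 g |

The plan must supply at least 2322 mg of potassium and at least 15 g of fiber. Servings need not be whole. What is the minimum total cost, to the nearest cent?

An LP optimum is at a vertex; with two nutrient constraints at most two foods are used. Check each candidate.
almonds only: max(2322/204, 15/4) = 11.38 servings → $10.24.
pasta only: max(2322/96, 15/3) = 24.19 servings → $12.09.
spinach only: max(2322/669, 15/4) = 3.75 servings → $3.56.
almonds + pasta: intersection lies outside the first quadrant.
almonds + spinach with both tight: 0.4016 servings and 3.348 servings → $3.54.
pasta + spinach with both tight: 0.4603 servings and 3.405 servings → $3.46.
So the least-cost plan costs $3.46.

$3.46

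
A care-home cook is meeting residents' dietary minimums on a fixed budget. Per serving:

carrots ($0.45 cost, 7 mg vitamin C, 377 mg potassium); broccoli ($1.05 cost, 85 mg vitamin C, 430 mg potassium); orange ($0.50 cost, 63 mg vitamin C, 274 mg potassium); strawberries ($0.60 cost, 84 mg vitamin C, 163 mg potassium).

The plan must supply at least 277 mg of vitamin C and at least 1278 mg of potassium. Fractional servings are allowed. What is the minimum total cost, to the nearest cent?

$2.28

The cheapest plan sits at a corner of the feasible region — with two constraints it uses at most two foods.
carrots only: max(277/7, 1278/377) = 39.57 servings → $17.81.
broccoli only: max(277/85, 1278/430) = 3.259 servings → $3.42.
orange only: max(277/63, 1278/274) = 4.664 servings → $2.33.
strawberries only: max(277/84, 1278/163) = 7.84 servings → $4.70.
carrots + broccoli: the both-tight solution has a negative serving — not a feasible corner.
carrots + orange with both tight: 0.2114 servings and 4.373 servings → $2.28.
carrots + strawberries with both tight: 2.038 servings and 3.128 servings → $2.79.
broccoli + orange with both tight: 1.215 servings and 2.758 servings → $2.65.
broccoli + strawberries with both tight: 2.794 servings and 0.4707 servings → $3.22.
orange + strawberries: intersection lies outside the first quadrant.
The minimum over all feasible corners is $2.28.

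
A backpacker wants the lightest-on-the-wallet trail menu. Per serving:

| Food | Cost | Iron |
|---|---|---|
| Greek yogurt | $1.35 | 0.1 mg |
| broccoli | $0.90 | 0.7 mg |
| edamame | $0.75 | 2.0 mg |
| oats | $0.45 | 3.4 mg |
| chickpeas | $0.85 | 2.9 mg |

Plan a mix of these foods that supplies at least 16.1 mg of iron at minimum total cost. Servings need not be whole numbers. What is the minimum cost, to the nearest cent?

Cost per mg of iron: oats $0.1324, chickpeas $0.2931, edamame $0.3750, broccoli $1.2857, Greek yogurt $13.5000.
With no serving limits, use only oats: 16.1 mg / 3.4 mg = 4.735 servings × $0.45 = $2.13.

$2.13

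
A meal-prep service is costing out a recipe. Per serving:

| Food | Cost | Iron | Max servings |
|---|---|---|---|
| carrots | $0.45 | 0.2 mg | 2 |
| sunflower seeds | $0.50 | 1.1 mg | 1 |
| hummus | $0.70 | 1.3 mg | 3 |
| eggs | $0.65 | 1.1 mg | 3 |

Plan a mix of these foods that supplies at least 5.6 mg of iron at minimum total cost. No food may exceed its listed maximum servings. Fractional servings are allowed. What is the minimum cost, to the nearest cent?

$2.95

Cost per mg of iron: sunflower seeds $0.4545, hummus $0.5385, eggs $0.5909, carrots $2.2500.
Take 1 serving of sunflower seeds: +1.1 mg iron for $0.50 (total $0.50, still need 4.5 mg).
Take 3 servings of hummus: +3.9 mg iron for $2.10 (total $2.60, still need 0.6 mg).
Take 0.5455 servings of eggs: +0.6 mg iron for $0.35 (total $2.95, still need 0.0 mg).
Filling from the cheapest source first is optimal under one linear minimum: $2.95.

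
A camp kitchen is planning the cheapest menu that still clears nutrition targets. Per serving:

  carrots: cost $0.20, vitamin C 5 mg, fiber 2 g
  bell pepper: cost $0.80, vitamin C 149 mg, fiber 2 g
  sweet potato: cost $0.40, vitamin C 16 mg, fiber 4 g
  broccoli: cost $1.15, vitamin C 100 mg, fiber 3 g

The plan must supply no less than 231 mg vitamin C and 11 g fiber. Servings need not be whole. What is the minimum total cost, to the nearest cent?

$1.90

With two linear requirements the optimum uses one or two foods; enumerate the corners.
carrots only: max(231/5, 11/2) = 46.2 servings → $9.24.
bell pepper only: max(231/149, 11/2) = 5.5 servings → $4.40.
sweet potato only: max(231/16, 11/4) = 14.44 servings → $5.78.
broccoli only: max(231/100, 11/3) = 3.667 servings → $4.22.
carrots + bell pepper with both tight: 4.087 servings and 1.413 servings → $1.95.
carrots + sweet potato: the both-tight solution has a negative serving — not a feasible corner.
carrots + broccoli with both tight: 2.2 servings and 2.2 servings → $2.97.
bell pepper + sweet potato with both tight: 1.326 servings and 2.087 servings → $1.90.
bell pepper + broccoli: the both-tight solution has a negative serving — not a feasible corner.
sweet potato + broccoli with both tight: 1.156 servings and 2.125 servings → $2.91.
So the least-cost plan costs $1.90.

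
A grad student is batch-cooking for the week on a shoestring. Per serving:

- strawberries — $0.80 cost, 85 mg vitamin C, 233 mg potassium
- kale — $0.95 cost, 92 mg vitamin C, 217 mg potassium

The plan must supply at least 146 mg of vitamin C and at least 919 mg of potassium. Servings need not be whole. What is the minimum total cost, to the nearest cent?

The cheapest plan sits at a corner of the feasible region — with two constraints it uses at most two foods.
strawberries only: max(146/85, 919/233) = 3.944 servings → $3.16.
kale only: max(146/92, 919/217) = 4.235 servings → $4.02.
strawberries + kale: intersection lies outside the first quadrant.
Cheapest feasible corner: $3.16.

$3.16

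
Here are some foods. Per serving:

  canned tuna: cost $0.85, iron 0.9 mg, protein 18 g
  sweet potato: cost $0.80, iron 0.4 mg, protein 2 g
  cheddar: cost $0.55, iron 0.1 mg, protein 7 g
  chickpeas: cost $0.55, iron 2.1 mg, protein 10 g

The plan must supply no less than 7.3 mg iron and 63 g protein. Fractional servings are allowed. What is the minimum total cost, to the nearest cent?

An LP optimum is at a vertex; with two nutrient constraints at most two foods are used. Check each candidate.
canned tuna only: max(7.3/0.9, 63/18) = 8.111 servings → $6.89.
sweet potato only: max(7.3/0.4, 63/2) = 31.5 servings → $25.20.
cheddar only: max(7.3/0.1, 63/7) = 73 servings → $40.15.
chickpeas only: max(7.3/2.1, 63/10) = 6.3 servings → $3.46.
canned tuna + sweet potato with both tight: 1.963 servings and 13.83 servings → $12.74.
canned tuna + cheddar: the both-tight solution has a negative serving — not a feasible corner.
canned tuna + chickpeas with both tight: 2.059 servings and 2.594 servings → $3.18.
sweet potato + cheddar with both tight: 17.23 servings and 4.077 servings → $16.03.
sweet potato + chickpeas with both targets exact would need a negative amount; discard.
cheddar + chickpeas with both tight: 4.328 servings and 3.27 servings → $4.18.
Cheapest feasible corner: $3.18.

$3.18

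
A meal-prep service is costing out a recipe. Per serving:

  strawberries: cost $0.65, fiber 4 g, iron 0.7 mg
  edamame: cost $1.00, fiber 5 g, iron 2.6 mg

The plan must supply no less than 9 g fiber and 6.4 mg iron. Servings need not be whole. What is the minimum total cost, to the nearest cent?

Minimising a linear cost over {fiber ≥ 9, iron ≥ 6.4, servings ≥ 0} — the optimum is at a vertex, using one or two foods.
strawberries only: max(9/4, 6.4/0.7) = 9.143 servings → $5.94.
edamame only: max(9/5, 6.4/2.6) = 2.462 servings → $2.46.
strawberries + edamame: the both-tight solution has a negative serving — not a feasible corner.
The minimum over all feasible corners is $2.46.

$2.46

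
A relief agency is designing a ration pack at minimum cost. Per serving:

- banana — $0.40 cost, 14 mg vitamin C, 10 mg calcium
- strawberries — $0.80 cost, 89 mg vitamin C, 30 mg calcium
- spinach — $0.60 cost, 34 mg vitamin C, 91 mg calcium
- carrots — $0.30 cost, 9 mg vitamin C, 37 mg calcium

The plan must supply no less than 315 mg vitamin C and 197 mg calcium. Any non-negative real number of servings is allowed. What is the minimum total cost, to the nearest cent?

$3.17

Two binding constraints pin down two serving amounts, so the optimal mix uses at most two foods. The candidates are each food alone (scaled to the tighter of vitamin C/calcium) and each pair with both constraints tight.
banana only: max(315/14, 197/10) = 22.5 servings → $9.00.
strawberries only: max(315/89, 197/30) = 6.567 servings → $5.25.
spinach only: max(315/34, 197/91) = 9.265 servings → $5.56.
carrots only: max(315/9, 197/37) = 35 servings → $10.50.
banana + strawberries with both tight: 17.2 servings and 0.834 servings → $7.55.
banana + spinach with both targets exact would need a negative amount; discard.
banana + carrots: intersection lies outside the first quadrant.
strawberries + spinach with both tight: 3.103 servings and 1.142 servings → $3.17.
strawberries + carrots with both tight: 3.269 servings and 2.674 servings → $3.42.
spinach + carrots with both targets exact would need a negative amount; discard.
Cheapest feasible corner: $3.17.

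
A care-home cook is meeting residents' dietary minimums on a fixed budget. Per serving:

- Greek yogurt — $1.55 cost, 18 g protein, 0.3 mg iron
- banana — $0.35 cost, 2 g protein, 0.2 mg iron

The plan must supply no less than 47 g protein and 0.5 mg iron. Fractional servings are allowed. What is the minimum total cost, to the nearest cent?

Greek yogurt only: max(47/18, 0.5/0.3) = 2.611 servings → $4.05.
banana only: max(47/2, 0.5/0.2) = 23.5 servings → $8.22.
Greek yogurt + banana: the both-tight solution has a negative serving — not a feasible corner.
The minimum over all feasible corners is $4.05.

$4.05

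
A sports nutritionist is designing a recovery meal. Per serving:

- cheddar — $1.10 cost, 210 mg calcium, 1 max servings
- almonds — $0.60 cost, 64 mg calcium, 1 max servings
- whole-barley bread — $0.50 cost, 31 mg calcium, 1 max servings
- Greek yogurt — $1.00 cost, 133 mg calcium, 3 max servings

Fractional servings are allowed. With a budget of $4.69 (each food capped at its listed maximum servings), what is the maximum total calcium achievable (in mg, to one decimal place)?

Calcium per dollar: cheddar 190.9, Greek yogurt 133, almonds 106.7, whole-barley bread 62.
Take 1 serving of cheddar: spends $1.10, +210.0 mg calcium (running total 210.0 mg).
Take 3 servings of Greek yogurt: spends $3.00, +399.0 mg calcium (running total 609.0 mg).
Take 0.9833 servings of almonds: spends $0.59, +62.9 mg calcium (running total 671.9 mg).
Filling greedily by calcium-per-dollar is optimal for one linear limit, giving 671.9 mg.

671.9 mg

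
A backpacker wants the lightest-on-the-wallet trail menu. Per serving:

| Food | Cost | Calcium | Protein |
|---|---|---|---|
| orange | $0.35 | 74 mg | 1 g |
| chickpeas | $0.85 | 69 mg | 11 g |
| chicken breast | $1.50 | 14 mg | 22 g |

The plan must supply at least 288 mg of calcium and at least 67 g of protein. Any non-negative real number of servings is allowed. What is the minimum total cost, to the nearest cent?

At the optimum either one food covers both requirements or two foods hit both targets exactly; no other combination can be cheaper.
orange only: max(288/74, 67/1) = 67 servings → $23.45.
chickpeas only: max(288/69, 67/11) = 6.091 servings → $5.18.
chicken breast only: max(288/14, 67/22) = 20.57 servings → $30.86.
orange + chickpeas: the both-tight solution has a negative serving — not a feasible corner.
orange + chicken breast with both tight: 3.344 servings and 2.893 servings → $5.51.
chickpeas + chicken breast with both tight: 3.957 servings and 1.067 servings → $4.96.
The minimum over all feasible corners is $4.96.

$4.96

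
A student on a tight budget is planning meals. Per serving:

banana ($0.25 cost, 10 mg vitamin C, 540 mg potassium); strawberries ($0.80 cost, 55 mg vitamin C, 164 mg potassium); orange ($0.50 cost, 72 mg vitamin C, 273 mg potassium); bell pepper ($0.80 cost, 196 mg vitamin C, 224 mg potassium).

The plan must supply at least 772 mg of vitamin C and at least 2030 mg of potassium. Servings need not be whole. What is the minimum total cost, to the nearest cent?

$3.61

With two linear requirements the optimum uses one or two foods; enumerate the corners.
banana only: max(772/10, 2030/540) = 77.2 servings → $19.30.
strawberries only: max(772/55, 2030/164) = 14.04 servings → $11.23.
orange only: max(772/72, 2030/273) = 10.72 servings → $5.36.
bell pepper only: max(772/196, 2030/224) = 9.062 servings → $7.25.
banana + strawberries: intersection lies outside the first quadrant.
banana + orange: intersection lies outside the first quadrant.
banana + bell pepper with both tight: 2.171 servings and 3.828 servings → $3.61.
strawberries + orange with both targets exact would need a negative amount; discard.
strawberries + bell pepper with both tight: 11.35 servings and 0.7545 servings → $9.68.
orange + bell pepper with both tight: 6.018 servings and 1.728 servings → $4.39.
Cheapest feasible corner: $3.61.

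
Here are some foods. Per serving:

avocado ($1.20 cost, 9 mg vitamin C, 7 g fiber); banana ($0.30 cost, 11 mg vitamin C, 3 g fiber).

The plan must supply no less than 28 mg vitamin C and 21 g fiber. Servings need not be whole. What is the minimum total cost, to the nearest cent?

An LP optimum is at a vertex; with two nutrient constraints at most two foods are used. Check each candidate.
avocado only: max(28/9, 21/7) = 3.111 servings → $3.73.
banana only: max(28/11, 21/3) = 7 servings → $2.10.
avocado + banana with both tight: 2.94 servings and 0.14 servings → $3.57.
The minimum over all feasible corners is $2.10.

$2.10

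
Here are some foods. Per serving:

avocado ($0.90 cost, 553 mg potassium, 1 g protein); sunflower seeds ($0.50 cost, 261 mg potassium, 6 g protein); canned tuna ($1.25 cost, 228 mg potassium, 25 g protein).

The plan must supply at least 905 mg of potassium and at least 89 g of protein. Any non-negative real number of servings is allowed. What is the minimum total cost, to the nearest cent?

avocado only: max(905/553, 89/1) = 89 servings → $80.10.
sunflower seeds only: max(905/261, 89/6) = 14.83 servings → $7.42.
canned tuna only: max(905/228, 89/25) = 3.969 servings → $4.96.
avocado + sunflower seeds: the both-tight solution has a negative serving — not a feasible corner.
avocado + canned tuna with both tight: 0.1716 servings and 3.553 servings → $4.60.
sunflower seeds + canned tuna with both tight: 0.4524 servings and 3.451 servings → $4.54.
So the least-cost plan costs $4.54.

$4.54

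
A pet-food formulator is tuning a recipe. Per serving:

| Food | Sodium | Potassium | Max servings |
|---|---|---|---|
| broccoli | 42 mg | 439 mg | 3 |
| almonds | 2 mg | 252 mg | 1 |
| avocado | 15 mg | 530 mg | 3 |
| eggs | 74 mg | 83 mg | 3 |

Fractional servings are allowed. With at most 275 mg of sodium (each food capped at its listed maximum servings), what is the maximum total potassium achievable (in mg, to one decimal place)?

3273.4 mg

Potassium per mg sodium: almonds 126, avocado 35.33, broccoli 10.45, eggs 1.122.
Take 1 serving of almonds: uses 2 mg sodium, +252.0 mg potassium (running total 252.0 mg).
Take 3 servings of avocado: uses 45 mg sodium, +1590.0 mg potassium (running total 1842.0 mg).
Take 3 servings of broccoli: uses 126 mg sodium, +1317.0 mg potassium (running total 3159.0 mg).
Take 1.378 servings of eggs: uses 102 mg sodium, +114.4 mg potassium (running total 3273.4 mg).
Greedy by best ratio exhausts the sodium allowance optimally: 3273.4 mg.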